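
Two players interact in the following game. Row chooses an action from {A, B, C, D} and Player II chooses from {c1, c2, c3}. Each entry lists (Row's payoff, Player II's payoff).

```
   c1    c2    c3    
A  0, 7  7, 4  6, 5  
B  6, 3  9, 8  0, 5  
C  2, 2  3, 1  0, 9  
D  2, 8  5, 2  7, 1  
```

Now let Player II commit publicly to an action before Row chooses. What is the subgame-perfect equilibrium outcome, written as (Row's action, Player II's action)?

(B, c2)

Backward induction with Player II moving first.
- c1: BR = B, leader payoff 3.
- c2: BR = B, leader payoff 8.
- c3: BR = D, leader payoff 1.
Player II's induced payoffs are 3, 8, 1, so Player II commits to c2. Subgame-perfect outcome: (B, c2) with payoffs (9, 8).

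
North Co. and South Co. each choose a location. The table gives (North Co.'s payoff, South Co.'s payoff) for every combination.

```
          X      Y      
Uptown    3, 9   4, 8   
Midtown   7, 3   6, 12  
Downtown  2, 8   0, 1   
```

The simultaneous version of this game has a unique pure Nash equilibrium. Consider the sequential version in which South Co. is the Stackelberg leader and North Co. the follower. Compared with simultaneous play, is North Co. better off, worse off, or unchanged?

unchanged

Solve by backward induction (South Co. leads).
- X: BR = Midtown, leader payoff 3.
- Y: BR = Midtown, leader payoff 12.
South Co.'s induced payoffs are 3, 12, so South Co. commits to Y. Subgame-perfect outcome: (Midtown, Y) with payoffs (6, 12).
Now find the simultaneous Nash equilibrium.
North Co.'s best replies: X→Midtown; Y→Midtown.
South Co.'s best replies: Uptown→X; Midtown→Y; Downtown→X.
Only (Midtown, Y) has each player best-responding; Nash payoffs (6, 12).
North Co. earns 6 sequentially versus 6 at the Nash outcome: unchanged.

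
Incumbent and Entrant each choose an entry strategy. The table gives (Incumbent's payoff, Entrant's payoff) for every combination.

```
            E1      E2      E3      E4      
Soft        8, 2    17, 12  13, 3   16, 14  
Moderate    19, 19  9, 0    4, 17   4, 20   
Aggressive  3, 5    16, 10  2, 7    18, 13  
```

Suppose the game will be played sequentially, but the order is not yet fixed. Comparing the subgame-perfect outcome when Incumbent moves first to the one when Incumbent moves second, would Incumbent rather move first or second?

If Incumbent leads: Entrant's best replies are Soft→E4, Moderate→E4, Aggressive→E4; Incumbent's induced payoffs 16, 4, 18; outcome (Aggressive, E4), payoffs (18, 13).
If Entrant leads: Incumbent's best replies are E1→Moderate, E2→Soft, E3→Soft, E4→Aggressive; Entrant's induced payoffs 19, 12, 3, 13; outcome (Moderate, E1), payoffs (19, 19).
Incumbent gets 18 moving first and 19 moving second, so Incumbent prefers to move second.

second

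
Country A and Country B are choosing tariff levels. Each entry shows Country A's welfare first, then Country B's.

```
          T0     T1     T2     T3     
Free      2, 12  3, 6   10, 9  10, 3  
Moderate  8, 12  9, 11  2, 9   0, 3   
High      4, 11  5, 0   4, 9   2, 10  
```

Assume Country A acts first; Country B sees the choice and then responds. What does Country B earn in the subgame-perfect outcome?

12

Country B best-responds to each possible Country A move:
- Free: BR = T0, leader payoff 2.
- Moderate: BR = T0, leader payoff 8.
- High: BR = T0, leader payoff 4.
Maximizing over 2, 8, 4, Country A chooses Moderate. Subgame-perfect outcome: (Moderate, T0) with payoffs (8, 12).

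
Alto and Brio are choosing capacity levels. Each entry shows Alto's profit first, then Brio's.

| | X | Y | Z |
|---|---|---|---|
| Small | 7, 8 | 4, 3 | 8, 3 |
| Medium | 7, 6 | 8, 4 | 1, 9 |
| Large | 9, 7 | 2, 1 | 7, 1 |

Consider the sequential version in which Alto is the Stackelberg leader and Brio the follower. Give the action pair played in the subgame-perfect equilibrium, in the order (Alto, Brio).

Brio best-responds to each possible Alto move:
- Small: BR = X, leader payoff 7.
- Medium: BR = Z, leader payoff 1.
- Large: BR = X, leader payoff 9.
Alto's induced payoffs are 7, 1, 9, so Alto commits to Large. Subgame-perfect outcome: (Large, X) with payoffs (9, 7).

(Large, X)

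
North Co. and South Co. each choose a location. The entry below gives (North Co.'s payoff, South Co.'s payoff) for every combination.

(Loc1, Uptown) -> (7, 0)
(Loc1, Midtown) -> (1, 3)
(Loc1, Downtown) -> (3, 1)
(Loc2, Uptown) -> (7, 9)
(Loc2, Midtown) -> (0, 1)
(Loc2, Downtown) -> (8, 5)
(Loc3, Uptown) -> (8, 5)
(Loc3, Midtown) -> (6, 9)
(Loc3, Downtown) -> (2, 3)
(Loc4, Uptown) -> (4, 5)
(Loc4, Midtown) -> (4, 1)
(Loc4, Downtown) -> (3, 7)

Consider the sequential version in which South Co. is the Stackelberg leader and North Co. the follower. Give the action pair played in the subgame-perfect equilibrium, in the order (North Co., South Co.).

(Loc3, Midtown)

Work backward from North Co.'s decision.
- Uptown → North Co. plays Loc3 (best of 7, 7, 8, 4); South Co. gets 5.
- Midtown → North Co. plays Loc3 (best of 1, 0, 6, 4); South Co. gets 9.
- Downtown → North Co. plays Loc2 (best of 3, 8, 2, 3); South Co. gets 5.
South Co.'s induced payoffs are 5, 9, 5, so South Co. commits to Midtown. Subgame-perfect outcome: (Loc3, Midtown) with payoffs (6, 9).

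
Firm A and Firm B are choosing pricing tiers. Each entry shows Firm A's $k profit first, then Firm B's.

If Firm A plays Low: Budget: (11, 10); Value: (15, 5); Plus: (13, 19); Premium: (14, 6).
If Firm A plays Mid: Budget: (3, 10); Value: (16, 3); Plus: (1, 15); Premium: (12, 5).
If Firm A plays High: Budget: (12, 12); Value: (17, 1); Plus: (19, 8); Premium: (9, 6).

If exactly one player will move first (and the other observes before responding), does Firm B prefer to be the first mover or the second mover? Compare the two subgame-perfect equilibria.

If Firm A leads: Firm B's best replies are Low→Plus, Mid→Plus, High→Budget; Firm A's induced payoffs 13, 1, 12; outcome (Low, Plus), payoffs (13, 19).
If Firm B leads: Firm A's best replies are Budget→High, Value→High, Plus→High, Premium→Low; Firm B's induced payoffs 12, 1, 8, 6; outcome (High, Budget), payoffs (12, 12).
Firm B gets 12 moving first and 19 moving second, so Firm B prefers to move second.

second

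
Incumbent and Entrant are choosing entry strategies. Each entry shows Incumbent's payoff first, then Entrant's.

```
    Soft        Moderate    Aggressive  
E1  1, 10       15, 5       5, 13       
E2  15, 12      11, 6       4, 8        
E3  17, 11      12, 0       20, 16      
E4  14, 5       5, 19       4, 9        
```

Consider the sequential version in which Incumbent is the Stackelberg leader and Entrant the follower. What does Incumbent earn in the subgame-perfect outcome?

Entrant best-responds to each possible Incumbent move:
- E1: BR = Aggressive, leader payoff 5.
- E2: BR = Soft, leader payoff 15.
- E3: BR = Aggressive, leader payoff 20.
- E4: BR = Moderate, leader payoff 5.
Maximizing over 5, 15, 20, 5, Incumbent chooses E3. Subgame-perfect outcome: (E3, Aggressive) with payoffs (20, 16).

20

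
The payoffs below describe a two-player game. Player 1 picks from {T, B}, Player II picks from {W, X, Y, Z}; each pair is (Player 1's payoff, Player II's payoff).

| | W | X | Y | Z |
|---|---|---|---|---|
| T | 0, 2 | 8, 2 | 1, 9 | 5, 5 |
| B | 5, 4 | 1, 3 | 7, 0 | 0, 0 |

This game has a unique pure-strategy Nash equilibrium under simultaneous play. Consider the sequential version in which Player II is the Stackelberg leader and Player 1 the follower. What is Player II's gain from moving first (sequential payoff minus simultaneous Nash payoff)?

Work backward from Player 1's decision.
- W: Player 1 compares 0, 5 and picks B; Player II would get 4.
- X: Player 1 compares 8, 1 and picks T; Player II would get 2.
- Y: Player 1 compares 1, 7 and picks B; Player II would get 0.
- Z: Player 1 compares 5, 0 and picks T; Player II would get 5.
Maximizing over 4, 2, 0, 5, Player II chooses Z. Subgame-perfect outcome: (T, Z) with payoffs (5, 5).
Now find the simultaneous Nash equilibrium.
Player 1's best replies: W→B; X→T; Y→B; Z→T.
Player II's best replies: T→Y; B→W.
The unique mutual best reply is (B, W), giving (5, 4).
Player II's commitment gain: 5 − 4 = 1.

1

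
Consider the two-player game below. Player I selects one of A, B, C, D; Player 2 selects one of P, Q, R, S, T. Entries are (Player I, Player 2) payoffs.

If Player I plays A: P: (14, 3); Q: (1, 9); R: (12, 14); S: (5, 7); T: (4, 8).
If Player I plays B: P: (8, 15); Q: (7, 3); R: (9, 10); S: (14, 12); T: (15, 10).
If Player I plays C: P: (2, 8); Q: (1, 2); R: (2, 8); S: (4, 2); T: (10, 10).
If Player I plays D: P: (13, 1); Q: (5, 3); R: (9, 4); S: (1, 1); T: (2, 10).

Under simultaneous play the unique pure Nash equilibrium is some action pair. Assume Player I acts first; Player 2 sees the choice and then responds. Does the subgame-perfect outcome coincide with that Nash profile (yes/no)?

Work backward from Player 2's decision.
- A: BR = R, leader payoff 12.
- B: BR = P, leader payoff 8.
- C: BR = T, leader payoff 10.
- D: BR = T, leader payoff 2.
Player I's induced payoffs are 12, 8, 10, 2, so Player I commits to A. Subgame-perfect outcome: (A, R) with payoffs (12, 14).
Under simultaneous play:
Player I's best replies: P→A; Q→B; R→A; S→B; T→B.
Player 2's best replies: A→R; B→P; C→T; D→T.
Only (A, R) has each player best-responding; Nash payoffs (12, 14).
Sequential outcome (A, R) coincides with the Nash profile (A, R).

yes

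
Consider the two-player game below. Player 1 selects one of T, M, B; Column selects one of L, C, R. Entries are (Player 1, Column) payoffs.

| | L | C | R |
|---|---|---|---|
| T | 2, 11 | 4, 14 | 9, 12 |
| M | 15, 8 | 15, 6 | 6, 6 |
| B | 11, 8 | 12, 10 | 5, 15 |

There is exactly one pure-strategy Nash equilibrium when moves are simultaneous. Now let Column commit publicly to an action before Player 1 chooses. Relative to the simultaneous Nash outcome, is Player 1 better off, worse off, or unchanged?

Backward induction with Column moving first.
- L → Player 1 plays M (best of 2, 15, 11); Column gets 8.
- C → Player 1 plays M (best of 4, 15, 12); Column gets 6.
- R → Player 1 plays T (best of 9, 6, 5); Column gets 12.
Among 8, 6, 12, the best is 12 at R. Subgame-perfect outcome: (T, R) with payoffs (9, 12).
For the simultaneous game, intersect best replies.
Player 1's best replies: L→M; C→M; R→T.
Column's best replies: T→C; M→L; B→R.
The unique mutual best reply is (M, L), giving (15, 8).
Player 1 earns 9 sequentially versus 15 at the Nash outcome: worse off.

worse off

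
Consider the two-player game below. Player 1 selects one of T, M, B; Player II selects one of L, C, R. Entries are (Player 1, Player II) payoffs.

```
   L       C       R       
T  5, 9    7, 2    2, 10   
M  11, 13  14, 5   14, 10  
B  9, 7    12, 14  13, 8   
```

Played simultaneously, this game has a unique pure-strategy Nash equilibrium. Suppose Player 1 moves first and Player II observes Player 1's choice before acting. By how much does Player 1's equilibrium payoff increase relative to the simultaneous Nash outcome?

1

Backward induction with Player 1 moving first.
- T → Player II plays R (best of 9, 2, 10); Player 1 gets 2.
- M → Player II plays L (best of 13, 5, 10); Player 1 gets 11.
- B → Player II plays C (best of 7, 14, 8); Player 1 gets 12.
Player 1's induced payoffs are 2, 11, 12, so Player 1 commits to B. Subgame-perfect outcome: (B, C) with payoffs (12, 14).
Under simultaneous play:
Player 1's best replies: L→M; C→M; R→M.
Player II's best replies: T→R; M→L; B→C.
Only (M, L) has each player best-responding; Nash payoffs (11, 13).
Player 1's commitment gain: 12 − 11 = 1.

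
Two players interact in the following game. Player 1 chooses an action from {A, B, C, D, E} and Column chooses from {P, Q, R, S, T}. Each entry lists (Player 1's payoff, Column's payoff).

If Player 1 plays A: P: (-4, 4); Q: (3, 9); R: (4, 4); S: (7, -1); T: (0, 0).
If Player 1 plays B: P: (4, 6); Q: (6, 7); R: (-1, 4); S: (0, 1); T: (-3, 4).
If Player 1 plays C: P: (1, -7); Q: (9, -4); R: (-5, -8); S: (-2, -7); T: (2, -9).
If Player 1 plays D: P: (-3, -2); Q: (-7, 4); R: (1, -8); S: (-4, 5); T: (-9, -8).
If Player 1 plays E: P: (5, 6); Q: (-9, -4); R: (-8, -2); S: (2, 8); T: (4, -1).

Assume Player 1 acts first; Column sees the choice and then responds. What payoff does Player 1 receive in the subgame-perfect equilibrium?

9

Solve by backward induction (Player 1 leads).
- A → Column plays Q (best of 4, 9, 4, -1, 0); Player 1 gets 3.
- B → Column plays Q (best of 6, 7, 4, 1, 4); Player 1 gets 6.
- C → Column plays Q (best of -7, -4, -8, -7, -9); Player 1 gets 9.
- D → Column plays S (best of -2, 4, -8, 5, -8); Player 1 gets -4.
- E → Column plays S (best of 6, -4, -2, 8, -1); Player 1 gets 2.
Player 1's induced payoffs are 3, 6, 9, -4, 2, so Player 1 commits to C. Subgame-perfect outcome: (C, Q) with payoffs (9, -4).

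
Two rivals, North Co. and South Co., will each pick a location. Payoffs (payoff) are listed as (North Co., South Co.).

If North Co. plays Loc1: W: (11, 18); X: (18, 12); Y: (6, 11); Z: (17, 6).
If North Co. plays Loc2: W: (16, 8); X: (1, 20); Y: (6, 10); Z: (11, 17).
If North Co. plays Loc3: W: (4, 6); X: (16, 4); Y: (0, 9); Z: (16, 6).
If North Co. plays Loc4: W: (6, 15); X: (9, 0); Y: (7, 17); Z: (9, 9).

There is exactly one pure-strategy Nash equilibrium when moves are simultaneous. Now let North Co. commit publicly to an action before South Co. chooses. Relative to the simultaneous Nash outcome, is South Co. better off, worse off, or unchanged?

Solve by backward induction (North Co. leads).
- Loc1: South Co. compares 18, 12, 11, 6 and picks W; North Co. would get 11.
- Loc2: South Co. compares 8, 20, 10, 17 and picks X; North Co. would get 1.
- Loc3: South Co. compares 6, 4, 9, 6 and picks Y; North Co. would get 0.
- Loc4: South Co. compares 15, 0, 17, 9 and picks Y; North Co. would get 7.
Maximizing over 11, 1, 0, 7, North Co. chooses Loc1. Subgame-perfect outcome: (Loc1, W) with payoffs (11, 18).
Under simultaneous play:
North Co.'s best replies: W→Loc2; X→Loc1; Y→Loc4; Z→Loc1.
South Co.'s best replies: Loc1→W; Loc2→X; Loc3→Y; Loc4→Y.
Only (Loc4, Y) has each player best-responding; Nash payoffs (7, 17).
South Co. earns 18 sequentially versus 17 at the Nash outcome: better off.

better off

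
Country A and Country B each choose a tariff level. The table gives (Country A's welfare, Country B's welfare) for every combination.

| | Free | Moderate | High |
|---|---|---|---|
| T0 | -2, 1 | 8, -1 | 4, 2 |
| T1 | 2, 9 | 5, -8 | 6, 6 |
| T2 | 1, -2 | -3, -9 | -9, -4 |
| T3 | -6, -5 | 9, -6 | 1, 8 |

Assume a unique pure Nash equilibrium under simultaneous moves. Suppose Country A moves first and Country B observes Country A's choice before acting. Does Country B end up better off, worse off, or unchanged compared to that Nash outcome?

Backward induction with Country A moving first.
- T0: Country B compares 1, -1, 2 and picks High; Country A would get 4.
- T1: Country B compares 9, -8, 6 and picks Free; Country A would get 2.
- T2: Country B compares -2, -9, -4 and picks Free; Country A would get 1.
- T3: Country B compares -5, -6, 8 and picks High; Country A would get 1.
Among 4, 2, 1, 1, the best is 4 at T0. Subgame-perfect outcome: (T0, High) with payoffs (4, 2).
Under simultaneous play:
Country A's best replies: Free→T1; Moderate→T3; High→T1.
Country B's best replies: T0→High; T1→Free; T2→Free; T3→High.
Only (T1, Free) has each player best-responding; Nash payoffs (2, 9).
Country B earns 2 sequentially versus 9 at the Nash outcome: worse off.

worse off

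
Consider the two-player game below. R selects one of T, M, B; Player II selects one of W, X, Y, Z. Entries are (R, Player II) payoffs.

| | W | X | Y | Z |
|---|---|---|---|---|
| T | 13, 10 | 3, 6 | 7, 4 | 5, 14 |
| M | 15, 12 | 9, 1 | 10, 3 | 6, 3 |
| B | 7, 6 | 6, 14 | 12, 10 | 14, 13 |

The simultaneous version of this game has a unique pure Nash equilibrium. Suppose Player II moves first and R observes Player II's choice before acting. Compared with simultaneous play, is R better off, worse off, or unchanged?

Backward induction with Player II moving first.
- W: BR = M, leader payoff 12.
- X: BR = M, leader payoff 1.
- Y: BR = B, leader payoff 10.
- Z: BR = B, leader payoff 13.
Maximizing over 12, 1, 10, 13, Player II chooses Z. Subgame-perfect outcome: (B, Z) with payoffs (14, 13).
Now find the simultaneous Nash equilibrium.
R's best replies: W→M; X→M; Y→B; Z→B.
Player II's best replies: T→Z; M→W; B→X.
The unique mutual best reply is (M, W), giving (15, 12).
R earns 14 sequentially versus 15 at the Nash outcome: worse off.

worse off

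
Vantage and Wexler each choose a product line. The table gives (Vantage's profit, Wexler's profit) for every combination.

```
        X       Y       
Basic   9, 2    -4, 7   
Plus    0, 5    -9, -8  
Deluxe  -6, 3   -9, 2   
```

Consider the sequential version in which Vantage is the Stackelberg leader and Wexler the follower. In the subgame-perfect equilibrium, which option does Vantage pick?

Plus

Backward induction with Vantage moving first.
- Basic: BR = Y, leader payoff -4.
- Plus: BR = X, leader payoff 0.
- Deluxe: BR = X, leader payoff -6.
Vantage's induced payoffs are -4, 0, -6, so Vantage commits to Plus. Subgame-perfect outcome: (Plus, X) with payoffs (0, 5).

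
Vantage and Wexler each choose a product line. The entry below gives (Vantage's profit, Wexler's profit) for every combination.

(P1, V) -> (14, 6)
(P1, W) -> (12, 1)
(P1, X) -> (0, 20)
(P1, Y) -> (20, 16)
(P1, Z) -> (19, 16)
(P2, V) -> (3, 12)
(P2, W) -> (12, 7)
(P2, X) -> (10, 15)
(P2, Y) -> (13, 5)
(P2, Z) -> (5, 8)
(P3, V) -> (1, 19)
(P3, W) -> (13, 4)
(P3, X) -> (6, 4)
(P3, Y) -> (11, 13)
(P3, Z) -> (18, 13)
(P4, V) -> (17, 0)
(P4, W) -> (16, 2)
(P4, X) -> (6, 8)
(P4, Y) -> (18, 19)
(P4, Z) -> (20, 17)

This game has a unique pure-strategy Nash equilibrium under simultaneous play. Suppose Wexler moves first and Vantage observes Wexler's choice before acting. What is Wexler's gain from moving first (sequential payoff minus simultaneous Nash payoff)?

Backward induction with Wexler moving first.
- V: Vantage compares 14, 3, 1, 17 and picks P4; Wexler would get 0.
- W: Vantage compares 12, 12, 13, 16 and picks P4; Wexler would get 2.
- X: Vantage compares 0, 10, 6, 6 and picks P2; Wexler would get 15.
- Y: Vantage compares 20, 13, 11, 18 and picks P1; Wexler would get 16.
- Z: Vantage compares 19, 5, 18, 20 and picks P4; Wexler would get 17.
Maximizing over 0, 2, 15, 16, 17, Wexler chooses Z. Subgame-perfect outcome: (P4, Z) with payoffs (20, 17).
Under simultaneous play:
Vantage's best replies: V→P4; W→P4; X→P2; Y→P1; Z→P4.
Wexler's best replies: P1→X; P2→X; P3→V; P4→Y.
Only (P2, X) has each player best-responding; Nash payoffs (10, 15).
Wexler's commitment gain: 17 − 15 = 2.

2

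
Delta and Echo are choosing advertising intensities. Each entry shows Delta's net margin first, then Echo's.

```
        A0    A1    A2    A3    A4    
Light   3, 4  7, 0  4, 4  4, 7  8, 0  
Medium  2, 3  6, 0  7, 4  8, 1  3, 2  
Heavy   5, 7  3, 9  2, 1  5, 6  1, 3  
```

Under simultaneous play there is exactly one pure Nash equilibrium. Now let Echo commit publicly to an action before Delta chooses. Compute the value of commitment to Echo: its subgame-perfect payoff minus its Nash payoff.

3

Solve by backward induction (Echo leads).
- A0: Delta compares 3, 2, 5 and picks Heavy; Echo would get 7.
- A1: Delta compares 7, 6, 3 and picks Light; Echo would get 0.
- A2: Delta compares 4, 7, 2 and picks Medium; Echo would get 4.
- A3: Delta compares 4, 8, 5 and picks Medium; Echo would get 1.
- A4: Delta compares 8, 3, 1 and picks Light; Echo would get 0.
Maximizing over 7, 0, 4, 1, 0, Echo chooses A0. Subgame-perfect outcome: (Heavy, A0) with payoffs (5, 7).
Now find the simultaneous Nash equilibrium.
Delta's best replies: A0→Heavy; A1→Light; A2→Medium; A3→Medium; A4→Light.
Echo's best replies: Light→A3; Medium→A2; Heavy→A1.
Only (Medium, A2) has each player best-responding; Nash payoffs (7, 4).
Echo's commitment gain: 7 − 4 = 3.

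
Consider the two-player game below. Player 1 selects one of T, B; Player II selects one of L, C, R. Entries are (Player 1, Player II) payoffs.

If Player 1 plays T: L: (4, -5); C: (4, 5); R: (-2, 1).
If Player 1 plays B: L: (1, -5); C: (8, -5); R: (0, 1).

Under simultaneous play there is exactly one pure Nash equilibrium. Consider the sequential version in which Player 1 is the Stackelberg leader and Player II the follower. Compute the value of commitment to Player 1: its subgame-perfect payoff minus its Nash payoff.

4

Work backward from Player II's decision.
- T: Player II compares -5, 5, 1 and picks C; Player 1 would get 4.
- B: Player II compares -5, -5, 1 and picks R; Player 1 would get 0.
Player 1's induced payoffs are 4, 0, so Player 1 commits to T. Subgame-perfect outcome: (T, C) with payoffs (4, 5).
For the simultaneous game, intersect best replies.
Player 1's best replies: L→T; C→B; R→B.
Player II's best replies: T→C; B→R.
The unique mutual best reply is (B, R), giving (0, 1).
Player 1's commitment gain: 4 − 0 = 4.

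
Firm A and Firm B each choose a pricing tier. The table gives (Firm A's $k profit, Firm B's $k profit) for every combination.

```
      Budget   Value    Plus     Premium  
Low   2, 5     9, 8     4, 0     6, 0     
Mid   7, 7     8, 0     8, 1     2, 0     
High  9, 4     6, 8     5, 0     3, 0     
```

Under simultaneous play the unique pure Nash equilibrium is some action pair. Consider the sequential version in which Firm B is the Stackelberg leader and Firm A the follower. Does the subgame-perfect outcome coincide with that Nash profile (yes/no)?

Work backward from Firm A's decision.
- Budget: BR = High, leader payoff 4.
- Value: BR = Low, leader payoff 8.
- Plus: BR = Mid, leader payoff 1.
- Premium: BR = Low, leader payoff 0.
Firm B's induced payoffs are 4, 8, 1, 0, so Firm B commits to Value. Subgame-perfect outcome: (Low, Value) with payoffs (9, 8).
For the simultaneous game, intersect best replies.
Firm A's best replies: Budget→High; Value→Low; Plus→Mid; Premium→Low.
Firm B's best replies: Low→Value; Mid→Budget; High→Value.
Only (Low, Value) has each player best-responding; Nash payoffs (9, 8).
Sequential outcome (Low, Value) coincides with the Nash profile (Low, Value).

yes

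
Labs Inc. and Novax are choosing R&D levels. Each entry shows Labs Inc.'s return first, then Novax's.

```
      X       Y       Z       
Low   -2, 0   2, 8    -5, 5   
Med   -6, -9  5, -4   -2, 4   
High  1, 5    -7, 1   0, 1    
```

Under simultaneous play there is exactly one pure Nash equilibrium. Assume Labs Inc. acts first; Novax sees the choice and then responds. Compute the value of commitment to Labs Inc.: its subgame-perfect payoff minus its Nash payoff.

Solve by backward induction (Labs Inc. leads).
- Low: Novax compares 0, 8, 5 and picks Y; Labs Inc. would get 2.
- Med: Novax compares -9, -4, 4 and picks Z; Labs Inc. would get -2.
- High: Novax compares 5, 1, 1 and picks X; Labs Inc. would get 1.
Labs Inc.'s induced payoffs are 2, -2, 1, so Labs Inc. commits to Low. Subgame-perfect outcome: (Low, Y) with payoffs (2, 8).
Under simultaneous play:
Labs Inc.'s best replies: X→High; Y→Med; Z→High.
Novax's best replies: Low→Y; Med→Z; High→X.
Only (High, X) has each player best-responding; Nash payoffs (1, 5).
Labs Inc.'s commitment gain: 2 − 1 = 1.

1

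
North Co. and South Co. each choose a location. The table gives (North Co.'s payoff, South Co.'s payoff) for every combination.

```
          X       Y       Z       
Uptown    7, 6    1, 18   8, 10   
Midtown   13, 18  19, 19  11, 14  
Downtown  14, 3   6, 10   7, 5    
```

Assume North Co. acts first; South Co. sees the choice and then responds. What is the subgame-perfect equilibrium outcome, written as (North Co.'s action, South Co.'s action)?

(Midtown, Y)

Work backward from South Co.'s decision.
- Uptown: BR = Y, leader payoff 1.
- Midtown: BR = Y, leader payoff 19.
- Downtown: BR = Y, leader payoff 6.
Among 1, 19, 6, the best is 19 at Midtown. Subgame-perfect outcome: (Midtown, Y) with payoffs (19, 19).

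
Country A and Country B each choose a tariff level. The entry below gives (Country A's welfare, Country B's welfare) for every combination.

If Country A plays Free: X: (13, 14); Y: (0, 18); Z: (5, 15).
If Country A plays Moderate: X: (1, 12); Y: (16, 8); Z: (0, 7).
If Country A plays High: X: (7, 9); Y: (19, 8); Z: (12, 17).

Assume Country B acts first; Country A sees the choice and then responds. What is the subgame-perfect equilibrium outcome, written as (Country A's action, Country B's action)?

(High, Z)

Backward induction with Country B moving first.
- X: Country A compares 13, 1, 7 and picks Free; Country B would get 14.
- Y: Country A compares 0, 16, 19 and picks High; Country B would get 8.
- Z: Country A compares 5, 0, 12 and picks High; Country B would get 17.
Country B's induced payoffs are 14, 8, 17, so Country B commits to Z. Subgame-perfect outcome: (High, Z) with payoffs (12, 17).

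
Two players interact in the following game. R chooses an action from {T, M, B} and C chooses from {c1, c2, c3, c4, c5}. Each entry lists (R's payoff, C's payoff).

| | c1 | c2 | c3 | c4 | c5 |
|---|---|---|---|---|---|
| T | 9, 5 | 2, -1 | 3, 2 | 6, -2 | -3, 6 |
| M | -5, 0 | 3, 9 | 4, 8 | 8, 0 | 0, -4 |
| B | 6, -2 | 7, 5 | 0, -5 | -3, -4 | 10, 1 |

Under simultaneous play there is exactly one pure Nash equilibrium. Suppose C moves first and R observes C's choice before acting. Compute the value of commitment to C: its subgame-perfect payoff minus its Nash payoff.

Work backward from R's decision.
- c1: R compares 9, -5, 6 and picks T; C would get 5.
- c2: R compares 2, 3, 7 and picks B; C would get 5.
- c3: R compares 3, 4, 0 and picks M; C would get 8.
- c4: R compares 6, 8, -3 and picks M; C would get 0.
- c5: R compares -3, 0, 10 and picks B; C would get 1.
Among 5, 5, 8, 0, 1, the best is 8 at c3. Subgame-perfect outcome: (M, c3) with payoffs (4, 8).
Under simultaneous play:
R's best replies: c1→T; c2→B; c3→M; c4→M; c5→B.
C's best replies: T→c5; M→c2; B→c2.
Only (B, c2) has each player best-responding; Nash payoffs (7, 5).
C's commitment gain: 8 − 5 = 3.

3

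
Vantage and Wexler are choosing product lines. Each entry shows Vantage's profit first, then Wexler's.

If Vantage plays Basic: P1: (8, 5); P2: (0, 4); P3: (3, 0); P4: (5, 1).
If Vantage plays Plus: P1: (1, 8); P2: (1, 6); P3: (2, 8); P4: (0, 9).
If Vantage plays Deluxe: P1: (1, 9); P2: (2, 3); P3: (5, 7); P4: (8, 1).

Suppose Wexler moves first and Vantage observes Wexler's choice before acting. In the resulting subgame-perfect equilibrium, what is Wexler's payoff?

7

Solve by backward induction (Wexler leads).
- P1: Vantage compares 8, 1, 1 and picks Basic; Wexler would get 5.
- P2: Vantage compares 0, 1, 2 and picks Deluxe; Wexler would get 3.
- P3: Vantage compares 3, 2, 5 and picks Deluxe; Wexler would get 7.
- P4: Vantage compares 5, 0, 8 and picks Deluxe; Wexler would get 1.
Among 5, 3, 7, 1, the best is 7 at P3. Subgame-perfect outcome: (Deluxe, P3) with payoffs (5, 7).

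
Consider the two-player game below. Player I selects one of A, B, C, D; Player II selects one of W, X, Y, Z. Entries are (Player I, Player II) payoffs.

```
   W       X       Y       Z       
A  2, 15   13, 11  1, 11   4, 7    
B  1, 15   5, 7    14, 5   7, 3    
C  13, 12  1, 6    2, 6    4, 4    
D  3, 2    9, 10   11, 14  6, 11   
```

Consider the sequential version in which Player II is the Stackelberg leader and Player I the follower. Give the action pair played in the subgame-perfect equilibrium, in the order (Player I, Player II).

(C, W)

Solve by backward induction (Player II leads).
- W: BR = C, leader payoff 12.
- X: BR = A, leader payoff 11.
- Y: BR = B, leader payoff 5.
- Z: BR = B, leader payoff 3.
Among 12, 11, 5, 3, the best is 12 at W. Subgame-perfect outcome: (C, W) with payoffs (13, 12).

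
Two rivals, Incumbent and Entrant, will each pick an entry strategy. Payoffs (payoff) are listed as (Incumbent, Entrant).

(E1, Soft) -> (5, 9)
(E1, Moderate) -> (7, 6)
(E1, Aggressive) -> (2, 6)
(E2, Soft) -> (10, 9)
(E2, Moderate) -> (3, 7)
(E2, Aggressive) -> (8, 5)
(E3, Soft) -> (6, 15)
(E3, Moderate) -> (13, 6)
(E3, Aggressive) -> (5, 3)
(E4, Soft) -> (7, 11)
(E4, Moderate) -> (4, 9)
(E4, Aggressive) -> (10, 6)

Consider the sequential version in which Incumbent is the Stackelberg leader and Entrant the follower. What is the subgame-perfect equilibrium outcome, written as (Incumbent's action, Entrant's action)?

Solve by backward induction (Incumbent leads).
- E1: Entrant compares 9, 6, 6 and picks Soft; Incumbent would get 5.
- E2: Entrant compares 9, 7, 5 and picks Soft; Incumbent would get 10.
- E3: Entrant compares 15, 6, 3 and picks Soft; Incumbent would get 6.
- E4: Entrant compares 11, 9, 6 and picks Soft; Incumbent would get 7.
Among 5, 10, 6, 7, the best is 10 at E2. Subgame-perfect outcome: (E2, Soft) with payoffs (10, 9).

(E2, Soft)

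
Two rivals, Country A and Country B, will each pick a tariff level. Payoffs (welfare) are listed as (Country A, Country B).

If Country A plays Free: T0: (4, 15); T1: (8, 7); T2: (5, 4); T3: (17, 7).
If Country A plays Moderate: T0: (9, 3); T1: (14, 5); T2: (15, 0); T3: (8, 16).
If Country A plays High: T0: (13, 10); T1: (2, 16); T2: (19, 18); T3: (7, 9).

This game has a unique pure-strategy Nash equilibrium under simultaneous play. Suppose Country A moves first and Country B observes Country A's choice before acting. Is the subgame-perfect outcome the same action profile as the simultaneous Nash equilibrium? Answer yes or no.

Solve by backward induction (Country A leads).
- Free: BR = T0, leader payoff 4.
- Moderate: BR = T3, leader payoff 8.
- High: BR = T2, leader payoff 19.
Country A's induced payoffs are 4, 8, 19, so Country A commits to High. Subgame-perfect outcome: (High, T2) with payoffs (19, 18).
For the simultaneous game, intersect best replies.
Country A's best replies: T0→High; T1→Moderate; T2→High; T3→Free.
Country B's best replies: Free→T0; Moderate→T3; High→T2.
The unique mutual best reply is (High, T2), giving (19, 18).
Sequential outcome (High, T2) coincides with the Nash profile (High, T2).

yes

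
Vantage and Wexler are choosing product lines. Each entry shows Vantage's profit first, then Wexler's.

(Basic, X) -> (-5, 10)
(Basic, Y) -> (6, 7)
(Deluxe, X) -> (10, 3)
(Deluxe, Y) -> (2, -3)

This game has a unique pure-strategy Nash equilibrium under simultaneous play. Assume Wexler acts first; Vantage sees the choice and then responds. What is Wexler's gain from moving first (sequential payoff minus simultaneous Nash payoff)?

Work backward from Vantage's decision.
- X → Vantage plays Deluxe (best of -5, 10); Wexler gets 3.
- Y → Vantage plays Basic (best of 6, 2); Wexler gets 7.
Wexler's induced payoffs are 3, 7, so Wexler commits to Y. Subgame-perfect outcome: (Basic, Y) with payoffs (6, 7).
Now find the simultaneous Nash equilibrium.
Vantage's best replies: X→Deluxe; Y→Basic.
Wexler's best replies: Basic→X; Deluxe→X.
Only (Deluxe, X) has each player best-responding; Nash payoffs (10, 3).
Wexler's commitment gain: 7 − 3 = 4.

4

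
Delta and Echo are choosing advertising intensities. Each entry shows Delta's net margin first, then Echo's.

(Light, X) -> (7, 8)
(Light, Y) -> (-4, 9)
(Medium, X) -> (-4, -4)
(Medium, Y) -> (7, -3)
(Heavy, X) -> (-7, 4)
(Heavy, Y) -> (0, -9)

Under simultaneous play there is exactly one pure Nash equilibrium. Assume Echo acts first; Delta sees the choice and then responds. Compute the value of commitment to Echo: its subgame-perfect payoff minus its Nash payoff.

Work backward from Delta's decision.
- X → Delta plays Light (best of 7, -4, -7); Echo gets 8.
- Y → Delta plays Medium (best of -4, 7, 0); Echo gets -3.
Echo's induced payoffs are 8, -3, so Echo commits to X. Subgame-perfect outcome: (Light, X) with payoffs (7, 8).
Now find the simultaneous Nash equilibrium.
Delta's best replies: X→Light; Y→Medium.
Echo's best replies: Light→Y; Medium→Y; Heavy→X.
Only (Medium, Y) has each player best-responding; Nash payoffs (7, -3).
Echo's commitment gain: 8 − -3 = 11.

11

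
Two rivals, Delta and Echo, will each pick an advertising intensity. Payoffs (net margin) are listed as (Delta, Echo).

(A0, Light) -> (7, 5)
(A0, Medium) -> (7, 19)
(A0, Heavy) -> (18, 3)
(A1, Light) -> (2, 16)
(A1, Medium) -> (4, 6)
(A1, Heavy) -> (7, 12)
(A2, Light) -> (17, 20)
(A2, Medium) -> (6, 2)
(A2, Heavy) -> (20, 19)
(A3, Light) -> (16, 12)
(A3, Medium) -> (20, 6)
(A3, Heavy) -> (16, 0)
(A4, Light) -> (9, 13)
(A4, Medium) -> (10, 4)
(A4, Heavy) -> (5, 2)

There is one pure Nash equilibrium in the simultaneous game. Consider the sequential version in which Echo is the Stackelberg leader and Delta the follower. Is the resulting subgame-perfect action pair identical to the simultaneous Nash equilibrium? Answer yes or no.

Delta best-responds to each possible Echo move:
- Light: BR = A2, leader payoff 20.
- Medium: BR = A3, leader payoff 6.
- Heavy: BR = A2, leader payoff 19.
Among 20, 6, 19, the best is 20 at Light. Subgame-perfect outcome: (A2, Light) with payoffs (17, 20).
Under simultaneous play:
Delta's best replies: Light→A2; Medium→A3; Heavy→A2.
Echo's best replies: A0→Medium; A1→Light; A2→Light; A3→Light; A4→Light.
Only (A2, Light) has each player best-responding; Nash payoffs (17, 20).
Sequential outcome (A2, Light) coincides with the Nash profile (A2, Light).

yes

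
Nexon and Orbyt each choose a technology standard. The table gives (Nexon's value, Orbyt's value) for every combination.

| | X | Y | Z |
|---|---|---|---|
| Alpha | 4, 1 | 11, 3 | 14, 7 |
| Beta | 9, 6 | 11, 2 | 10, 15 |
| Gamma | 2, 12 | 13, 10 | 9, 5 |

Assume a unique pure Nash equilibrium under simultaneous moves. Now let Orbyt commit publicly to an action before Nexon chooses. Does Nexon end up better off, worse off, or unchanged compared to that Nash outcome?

worse off

Nexon best-responds to each possible Orbyt move:
- X: Nexon compares 4, 9, 2 and picks Beta; Orbyt would get 6.
- Y: Nexon compares 11, 11, 13 and picks Gamma; Orbyt would get 10.
- Z: Nexon compares 14, 10, 9 and picks Alpha; Orbyt would get 7.
Maximizing over 6, 10, 7, Orbyt chooses Y. Subgame-perfect outcome: (Gamma, Y) with payoffs (13, 10).
For the simultaneous game, intersect best replies.
Nexon's best replies: X→Beta; Y→Gamma; Z→Alpha.
Orbyt's best replies: Alpha→Z; Beta→Z; Gamma→X.
The unique mutual best reply is (Alpha, Z), giving (14, 7).
Nexon earns 13 sequentially versus 14 at the Nash outcome: worse off.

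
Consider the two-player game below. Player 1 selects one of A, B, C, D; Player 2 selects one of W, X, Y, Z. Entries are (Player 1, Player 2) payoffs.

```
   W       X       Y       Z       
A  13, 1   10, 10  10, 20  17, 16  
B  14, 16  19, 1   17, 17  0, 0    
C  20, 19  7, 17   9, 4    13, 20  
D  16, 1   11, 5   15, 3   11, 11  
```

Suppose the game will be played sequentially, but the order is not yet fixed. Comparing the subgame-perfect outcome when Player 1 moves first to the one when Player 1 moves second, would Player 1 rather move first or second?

second

If Player 1 leads: Player 2's best replies are A→Y, B→Y, C→Z, D→Z; Player 1's induced payoffs 10, 17, 13, 11; outcome (B, Y), payoffs (17, 17).
If Player 2 leads: Player 1's best replies are W→C, X→B, Y→B, Z→A; Player 2's induced payoffs 19, 1, 17, 16; outcome (C, W), payoffs (20, 19).
Player 1 gets 17 moving first and 20 moving second, so Player 1 prefers to move second.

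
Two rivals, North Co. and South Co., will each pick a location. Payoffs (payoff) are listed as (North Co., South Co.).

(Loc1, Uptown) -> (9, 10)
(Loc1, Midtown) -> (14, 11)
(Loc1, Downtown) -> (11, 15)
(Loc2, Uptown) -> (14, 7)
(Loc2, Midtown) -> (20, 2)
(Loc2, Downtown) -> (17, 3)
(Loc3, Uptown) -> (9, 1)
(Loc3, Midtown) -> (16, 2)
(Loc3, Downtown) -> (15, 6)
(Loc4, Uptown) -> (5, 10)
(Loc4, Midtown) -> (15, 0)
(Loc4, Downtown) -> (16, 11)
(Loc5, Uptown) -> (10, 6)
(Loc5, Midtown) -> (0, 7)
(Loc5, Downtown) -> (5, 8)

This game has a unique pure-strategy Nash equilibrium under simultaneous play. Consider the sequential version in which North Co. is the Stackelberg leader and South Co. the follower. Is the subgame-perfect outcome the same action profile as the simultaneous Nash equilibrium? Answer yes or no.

Solve by backward induction (North Co. leads).
- Loc1 → South Co. plays Downtown (best of 10, 11, 15); North Co. gets 11.
- Loc2 → South Co. plays Uptown (best of 7, 2, 3); North Co. gets 14.
- Loc3 → South Co. plays Downtown (best of 1, 2, 6); North Co. gets 15.
- Loc4 → South Co. plays Downtown (best of 10, 0, 11); North Co. gets 16.
- Loc5 → South Co. plays Downtown (best of 6, 7, 8); North Co. gets 5.
Maximizing over 11, 14, 15, 16, 5, North Co. chooses Loc4. Subgame-perfect outcome: (Loc4, Downtown) with payoffs (16, 11).
Under simultaneous play:
North Co.'s best replies: Uptown→Loc2; Midtown→Loc2; Downtown→Loc2.
South Co.'s best replies: Loc1→Downtown; Loc2→Uptown; Loc3→Downtown; Loc4→Downtown; Loc5→Downtown.
The unique mutual best reply is (Loc2, Uptown), giving (14, 7).
Sequential outcome (Loc4, Downtown) differs from the Nash profile (Loc2, Uptown).

no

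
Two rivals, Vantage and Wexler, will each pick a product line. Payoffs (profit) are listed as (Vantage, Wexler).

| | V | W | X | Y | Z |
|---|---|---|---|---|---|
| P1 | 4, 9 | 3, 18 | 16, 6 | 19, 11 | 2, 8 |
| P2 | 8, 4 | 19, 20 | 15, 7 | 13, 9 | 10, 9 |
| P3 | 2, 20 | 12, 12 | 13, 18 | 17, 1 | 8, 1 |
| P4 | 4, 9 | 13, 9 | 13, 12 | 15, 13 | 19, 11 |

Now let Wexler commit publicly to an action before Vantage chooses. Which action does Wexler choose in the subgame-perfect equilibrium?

Backward induction with Wexler moving first.
- V: Vantage compares 4, 8, 2, 4 and picks P2; Wexler would get 4.
- W: Vantage compares 3, 19, 12, 13 and picks P2; Wexler would get 20.
- X: Vantage compares 16, 15, 13, 13 and picks P1; Wexler would get 6.
- Y: Vantage compares 19, 13, 17, 15 and picks P1; Wexler would get 11.
- Z: Vantage compares 2, 10, 8, 19 and picks P4; Wexler would get 11.
Among 4, 20, 6, 11, 11, the best is 20 at W. Subgame-perfect outcome: (P2, W) with payoffs (19, 20).

W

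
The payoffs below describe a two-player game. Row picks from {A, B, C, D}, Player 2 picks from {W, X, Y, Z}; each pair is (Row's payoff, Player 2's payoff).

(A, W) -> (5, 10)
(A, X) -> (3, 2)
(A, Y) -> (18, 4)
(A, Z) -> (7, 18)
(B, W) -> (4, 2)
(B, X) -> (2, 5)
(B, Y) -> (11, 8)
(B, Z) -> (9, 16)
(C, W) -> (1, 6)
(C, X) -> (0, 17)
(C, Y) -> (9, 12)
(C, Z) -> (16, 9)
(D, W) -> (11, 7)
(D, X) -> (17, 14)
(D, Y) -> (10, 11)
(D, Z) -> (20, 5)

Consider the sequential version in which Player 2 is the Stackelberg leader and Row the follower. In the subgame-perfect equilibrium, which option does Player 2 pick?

X

Solve by backward induction (Player 2 leads).
- W: Row compares 5, 4, 1, 11 and picks D; Player 2 would get 7.
- X: Row compares 3, 2, 0, 17 and picks D; Player 2 would get 14.
- Y: Row compares 18, 11, 9, 10 and picks A; Player 2 would get 4.
- Z: Row compares 7, 9, 16, 20 and picks D; Player 2 would get 5.
Maximizing over 7, 14, 4, 5, Player 2 chooses X. Subgame-perfect outcome: (D, X) with payoffs (17, 14).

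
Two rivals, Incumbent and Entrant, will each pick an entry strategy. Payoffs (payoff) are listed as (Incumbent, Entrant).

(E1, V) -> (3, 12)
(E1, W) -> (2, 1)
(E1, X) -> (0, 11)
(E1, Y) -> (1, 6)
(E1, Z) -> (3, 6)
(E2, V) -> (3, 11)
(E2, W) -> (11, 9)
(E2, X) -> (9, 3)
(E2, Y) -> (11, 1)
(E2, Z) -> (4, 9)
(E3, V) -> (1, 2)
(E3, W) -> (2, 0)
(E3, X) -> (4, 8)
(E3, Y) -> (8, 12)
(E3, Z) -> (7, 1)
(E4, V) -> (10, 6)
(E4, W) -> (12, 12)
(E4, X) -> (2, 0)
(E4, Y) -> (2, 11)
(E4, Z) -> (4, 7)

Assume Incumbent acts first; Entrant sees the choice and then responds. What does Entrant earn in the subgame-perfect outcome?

12

Work backward from Entrant's decision.
- E1 → Entrant plays V (best of 12, 1, 11, 6, 6); Incumbent gets 3.
- E2 → Entrant plays V (best of 11, 9, 3, 1, 9); Incumbent gets 3.
- E3 → Entrant plays Y (best of 2, 0, 8, 12, 1); Incumbent gets 8.
- E4 → Entrant plays W (best of 6, 12, 0, 11, 7); Incumbent gets 12.
Among 3, 3, 8, 12, the best is 12 at E4. Subgame-perfect outcome: (E4, W) with payoffs (12, 12).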